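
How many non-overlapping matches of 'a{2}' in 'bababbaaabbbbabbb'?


Pattern 'a{2}' matches exactly 2 consecutive a's (greedy, non-overlapping).
String: 'bababbaaabbbbabbb'
Scanning for runs of a's:
  Run at pos 1: 'a' (length 1) -> 0 match(es)
  Run at pos 3: 'a' (length 1) -> 0 match(es)
  Run at pos 6: 'aaa' (length 3) -> 1 match(es)
  Run at pos 13: 'a' (length 1) -> 0 match(es)
Matches found: ['aa']
Total: 1

1


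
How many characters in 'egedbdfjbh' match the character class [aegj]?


Character class [aegj] matches any of: {a, e, g, j}
Scanning string 'egedbdfjbh' character by character:
  pos 0: 'e' -> MATCH
  pos 1: 'g' -> MATCH
  pos 2: 'e' -> MATCH
  pos 3: 'd' -> no
  pos 4: 'b' -> no
  pos 5: 'd' -> no
  pos 6: 'f' -> no
  pos 7: 'j' -> MATCH
  pos 8: 'b' -> no
  pos 9: 'h' -> no
Total matches: 4

4


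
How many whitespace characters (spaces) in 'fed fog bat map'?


\s matches whitespace characters (spaces, tabs, etc.).
Text: 'fed fog bat map'
This text has 4 words separated by spaces.
Number of spaces = number of words - 1 = 4 - 1 = 3

3


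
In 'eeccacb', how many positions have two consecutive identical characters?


Looking for consecutive identical characters in 'eeccacb':
  pos 0-1: 'e' vs 'e' -> MATCH ('ee')
  pos 1-2: 'e' vs 'c' -> different
  pos 2-3: 'c' vs 'c' -> MATCH ('cc')
  pos 3-4: 'c' vs 'a' -> different
  pos 4-5: 'a' vs 'c' -> different
  pos 5-6: 'c' vs 'b' -> different
Consecutive identical pairs: ['ee', 'cc']
Count: 2

2


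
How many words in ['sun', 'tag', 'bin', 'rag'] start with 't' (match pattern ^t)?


Pattern ^t anchors to start of word. Check which words begin with 't':
  'sun' -> no
  'tag' -> MATCH (starts with 't')
  'bin' -> no
  'rag' -> no
Matching words: ['tag']
Count: 1

1


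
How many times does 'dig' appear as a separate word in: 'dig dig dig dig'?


Scanning each word for exact match 'dig':
  Word 1: 'dig' -> MATCH
  Word 2: 'dig' -> MATCH
  Word 3: 'dig' -> MATCH
  Word 4: 'dig' -> MATCH
Total matches: 4

4


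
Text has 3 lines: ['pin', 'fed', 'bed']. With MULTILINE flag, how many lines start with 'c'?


With MULTILINE flag, ^ matches the start of each line.
Lines: ['pin', 'fed', 'bed']
Checking which lines start with 'c':
  Line 1: 'pin' -> no
  Line 2: 'fed' -> no
  Line 3: 'bed' -> no
Matching lines: []
Count: 0

0


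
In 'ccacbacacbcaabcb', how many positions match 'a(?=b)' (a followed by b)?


Lookahead 'a(?=b)' matches 'a' only when followed by 'b'.
String: 'ccacbacacbcaabcb'
Checking each position where char is 'a':
  pos 2: 'a' -> no (next='c')
  pos 5: 'a' -> no (next='c')
  pos 7: 'a' -> no (next='c')
  pos 11: 'a' -> no (next='a')
  pos 12: 'a' -> MATCH (next='b')
Matching positions: [12]
Count: 1

1


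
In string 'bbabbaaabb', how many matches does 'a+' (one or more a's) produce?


Pattern 'a+' matches one or more consecutive a's.
String: 'bbabbaaabb'
Scanning for runs of a:
  Match 1: 'a' (length 1)
  Match 2: 'aaa' (length 3)
Total matches: 2

2


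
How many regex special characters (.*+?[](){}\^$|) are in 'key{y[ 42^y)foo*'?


Regex special characters are: . * + ? [ ] ( ) { } \ ^ $ |
Scanning 'key{y[ 42^y)foo*':
  pos 3: '{' -> SPECIAL
  pos 5: '[' -> SPECIAL
  pos 9: '^' -> SPECIAL
  pos 11: ')' -> SPECIAL
  pos 15: '*' -> SPECIAL
Special chars found: ['{', '[', '^', ')', '*']
Total: 5

5


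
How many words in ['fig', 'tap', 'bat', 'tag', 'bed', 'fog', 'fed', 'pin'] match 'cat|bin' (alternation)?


Alternation 'cat|bin' matches either 'cat' or 'bin'.
Checking each word:
  'fig' -> no
  'tap' -> no
  'bat' -> no
  'tag' -> no
  'bed' -> no
  'fog' -> no
  'fed' -> no
  'pin' -> no
Matches: []
Count: 0

0


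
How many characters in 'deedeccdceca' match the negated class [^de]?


Negated class [^de] matches any char NOT in {d, e}
Scanning 'deedeccdceca':
  pos 0: 'd' -> no (excluded)
  pos 1: 'e' -> no (excluded)
  pos 2: 'e' -> no (excluded)
  pos 3: 'd' -> no (excluded)
  pos 4: 'e' -> no (excluded)
  pos 5: 'c' -> MATCH
  pos 6: 'c' -> MATCH
  pos 7: 'd' -> no (excluded)
  pos 8: 'c' -> MATCH
  pos 9: 'e' -> no (excluded)
  pos 10: 'c' -> MATCH
  pos 11: 'a' -> MATCH
Total matches: 5

5


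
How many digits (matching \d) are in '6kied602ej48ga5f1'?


\d matches any digit 0-9.
Scanning '6kied602ej48ga5f1':
  pos 0: '6' -> DIGIT
  pos 5: '6' -> DIGIT
  pos 6: '0' -> DIGIT
  pos 7: '2' -> DIGIT
  pos 10: '4' -> DIGIT
  pos 11: '8' -> DIGIT
  pos 14: '5' -> DIGIT
  pos 16: '1' -> DIGIT
Digits found: ['6', '6', '0', '2', '4', '8', '5', '1']
Total: 8

8


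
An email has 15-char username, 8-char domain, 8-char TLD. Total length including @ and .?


An email address has format: username@domain.tld
Username length: 15
'@' character: 1
Domain length: 8
'.' character: 1
TLD length: 8
Total = 15 + 1 + 8 + 1 + 8 = 33

33


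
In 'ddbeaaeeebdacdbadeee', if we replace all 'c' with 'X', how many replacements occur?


re.sub('c', 'X', text) replaces every occurrence of 'c' with 'X'.
Text: 'ddbeaaeeebdacdbadeee'
Scanning for 'c':
  pos 12: 'c' -> replacement #1
Total replacements: 1

1


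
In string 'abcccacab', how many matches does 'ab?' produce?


Pattern 'ab?' matches 'a' optionally followed by 'b'.
String: 'abcccacab'
Scanning left to right for 'a' then checking next char:
  Match 1: 'ab' (a followed by b)
  Match 2: 'a' (a not followed by b)
  Match 3: 'ab' (a followed by b)
Total matches: 3

3


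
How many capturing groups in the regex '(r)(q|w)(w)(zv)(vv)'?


To count capturing groups, count each '(' that starts a group.
Pattern: '(r)(q|w)(w)(zv)(vv)'
Walking through the pattern:
  Position 0: '(' -> group #1
  Position 3: '(' -> group #2
  Position 8: '(' -> group #3
  Position 11: '(' -> group #4
  Position 15: '(' -> group #5
Total capturing groups: 5

5


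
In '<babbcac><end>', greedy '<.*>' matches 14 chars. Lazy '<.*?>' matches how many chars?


Greedy '<.*>' tries to match as MUCH as possible.
Lazy '<.*?>' tries to match as LITTLE as possible.

String: '<babbcac><end>'
Greedy '<.*>' starts at first '<' and extends to the LAST '>': '<babbcac><end>' (14 chars)
Lazy '<.*?>' starts at first '<' and stops at the FIRST '>': '<babbcac>' (9 chars)

9


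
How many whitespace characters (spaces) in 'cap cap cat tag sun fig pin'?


\s matches whitespace characters (spaces, tabs, etc.).
Text: 'cap cap cat tag sun fig pin'
This text has 7 words separated by spaces.
Number of spaces = number of words - 1 = 7 - 1 = 6

6


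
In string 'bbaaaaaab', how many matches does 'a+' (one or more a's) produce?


Pattern 'a+' matches one or more consecutive a's.
String: 'bbaaaaaab'
Scanning for runs of a:
  Match 1: 'aaaaaa' (length 6)
Total matches: 1

1


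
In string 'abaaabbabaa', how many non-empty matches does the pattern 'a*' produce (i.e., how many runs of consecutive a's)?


Pattern 'a*' matches zero or more a's. We want non-empty runs of consecutive a's.
String: 'abaaabbabaa'
Walking through the string to find runs of a's:
  Run 1: positions 0-0 -> 'a'
  Run 2: positions 2-4 -> 'aaa'
  Run 3: positions 7-7 -> 'a'
  Run 4: positions 9-10 -> 'aa'
Non-empty runs found: ['a', 'aaa', 'a', 'aa']
Count: 4

4


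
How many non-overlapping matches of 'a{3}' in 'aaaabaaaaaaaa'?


Pattern 'a{3}' matches exactly 3 consecutive a's (greedy, non-overlapping).
String: 'aaaabaaaaaaaa'
Scanning for runs of a's:
  Run at pos 0: 'aaaa' (length 4) -> 1 match(es)
  Run at pos 5: 'aaaaaaaa' (length 8) -> 2 match(es)
Matches found: ['aaa', 'aaa', 'aaa']
Total: 3

3


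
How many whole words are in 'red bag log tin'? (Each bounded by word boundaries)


Word boundaries (\b) mark the start/end of each word.
Text: 'red bag log tin'
Splitting by whitespace:
  Word 1: 'red'
  Word 2: 'bag'
  Word 3: 'log'
  Word 4: 'tin'
Total whole words: 4

4


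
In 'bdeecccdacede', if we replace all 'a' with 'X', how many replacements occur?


re.sub('a', 'X', text) replaces every occurrence of 'a' with 'X'.
Text: 'bdeecccdacede'
Scanning for 'a':
  pos 8: 'a' -> replacement #1
Total replacements: 1

1


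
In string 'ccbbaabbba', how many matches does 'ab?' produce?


Pattern 'ab?' matches 'a' optionally followed by 'b'.
String: 'ccbbaabbba'
Scanning left to right for 'a' then checking next char:
  Match 1: 'a' (a not followed by b)
  Match 2: 'ab' (a followed by b)
  Match 3: 'a' (a not followed by b)
Total matches: 3

3


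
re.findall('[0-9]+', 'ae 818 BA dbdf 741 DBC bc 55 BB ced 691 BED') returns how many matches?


Pattern '[0-9]+' finds one or more digits.
Text: 'ae 818 BA dbdf 741 DBC bc 55 BB ced 691 BED'
Scanning for matches:
  Match 1: '818'
  Match 2: '741'
  Match 3: '55'
  Match 4: '691'
Total matches: 4

4


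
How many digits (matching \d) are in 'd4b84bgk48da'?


\d matches any digit 0-9.
Scanning 'd4b84bgk48da':
  pos 1: '4' -> DIGIT
  pos 3: '8' -> DIGIT
  pos 4: '4' -> DIGIT
  pos 8: '4' -> DIGIT
  pos 9: '8' -> DIGIT
Digits found: ['4', '8', '4', '4', '8']
Total: 5

5


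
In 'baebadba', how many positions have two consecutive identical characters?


Looking for consecutive identical characters in 'baebadba':
  pos 0-1: 'b' vs 'a' -> different
  pos 1-2: 'a' vs 'e' -> different
  pos 2-3: 'e' vs 'b' -> different
  pos 3-4: 'b' vs 'a' -> different
  pos 4-5: 'a' vs 'd' -> different
  pos 5-6: 'd' vs 'b' -> different
  pos 6-7: 'b' vs 'a' -> different
Consecutive identical pairs: []
Count: 0

0


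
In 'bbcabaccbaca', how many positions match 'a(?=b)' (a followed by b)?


Lookahead 'a(?=b)' matches 'a' only when followed by 'b'.
String: 'bbcabaccbaca'
Checking each position where char is 'a':
  pos 3: 'a' -> MATCH (next='b')
  pos 5: 'a' -> no (next='c')
  pos 9: 'a' -> no (next='c')
Matching positions: [3]
Count: 1

1


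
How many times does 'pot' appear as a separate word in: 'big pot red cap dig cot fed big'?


Scanning each word for exact match 'pot':
  Word 1: 'big' -> no
  Word 2: 'pot' -> MATCH
  Word 3: 'red' -> no
  Word 4: 'cap' -> no
  Word 5: 'dig' -> no
  Word 6: 'cot' -> no
  Word 7: 'fed' -> no
  Word 8: 'big' -> no
Total matches: 1

1


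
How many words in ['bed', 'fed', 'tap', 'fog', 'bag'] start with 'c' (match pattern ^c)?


Pattern ^c anchors to start of word. Check which words begin with 'c':
  'bed' -> no
  'fed' -> no
  'tap' -> no
  'fog' -> no
  'bag' -> no
Matching words: []
Count: 0

0


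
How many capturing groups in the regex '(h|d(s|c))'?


To count capturing groups, count each '(' that starts a group.
Pattern: '(h|d(s|c))'
Walking through the pattern:
  Position 0: '(' -> group #1
  Position 4: '(' -> group #2
Total capturing groups: 2

2


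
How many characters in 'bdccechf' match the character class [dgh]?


Character class [dgh] matches any of: {d, g, h}
Scanning string 'bdccechf' character by character:
  pos 0: 'b' -> no
  pos 1: 'd' -> MATCH
  pos 2: 'c' -> no
  pos 3: 'c' -> no
  pos 4: 'e' -> no
  pos 5: 'c' -> no
  pos 6: 'h' -> MATCH
  pos 7: 'f' -> no
Total matches: 2

2


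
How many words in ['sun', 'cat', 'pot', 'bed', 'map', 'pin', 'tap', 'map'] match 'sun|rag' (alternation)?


Alternation 'sun|rag' matches either 'sun' or 'rag'.
Checking each word:
  'sun' -> MATCH
  'cat' -> no
  'pot' -> no
  'bed' -> no
  'map' -> no
  'pin' -> no
  'tap' -> no
  'map' -> no
Matches: ['sun']
Count: 1

1


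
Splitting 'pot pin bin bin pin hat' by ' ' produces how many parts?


Splitting by ' ' breaks the string at each occurrence of the separator.
Text: 'pot pin bin bin pin hat'
Parts after split:
  Part 1: 'pot'
  Part 2: 'pin'
  Part 3: 'bin'
  Part 4: 'bin'
  Part 5: 'pin'
  Part 6: 'hat'
Total parts: 6

6


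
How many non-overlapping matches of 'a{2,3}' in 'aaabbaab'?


Pattern 'a{2,3}' matches between 2 and 3 consecutive a's (greedy).
String: 'aaabbaab'
Finding runs of a's and applying greedy matching:
  Run at pos 0: 'aaa' (length 3)
  Run at pos 5: 'aa' (length 2)
Matches: ['aaa', 'aa']
Count: 2

2


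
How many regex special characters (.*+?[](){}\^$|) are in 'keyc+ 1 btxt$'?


Regex special characters are: . * + ? [ ] ( ) { } \ ^ $ |
Scanning 'keyc+ 1 btxt$':
  pos 4: '+' -> SPECIAL
  pos 12: '$' -> SPECIAL
Special chars found: ['+', '$']
Total: 2

2


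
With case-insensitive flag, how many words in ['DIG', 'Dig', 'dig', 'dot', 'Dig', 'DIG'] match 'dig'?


Case-insensitive matching: compare each word's lowercase form to 'dig'.
  'DIG' -> lower='dig' -> MATCH
  'Dig' -> lower='dig' -> MATCH
  'dig' -> lower='dig' -> MATCH
  'dot' -> lower='dot' -> no
  'Dig' -> lower='dig' -> MATCH
  'DIG' -> lower='dig' -> MATCH
Matches: ['DIG', 'Dig', 'dig', 'Dig', 'DIG']
Count: 5

5


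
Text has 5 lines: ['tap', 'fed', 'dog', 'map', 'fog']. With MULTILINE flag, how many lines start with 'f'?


With MULTILINE flag, ^ matches the start of each line.
Lines: ['tap', 'fed', 'dog', 'map', 'fog']
Checking which lines start with 'f':
  Line 1: 'tap' -> no
  Line 2: 'fed' -> MATCH
  Line 3: 'dog' -> no
  Line 4: 'map' -> no
  Line 5: 'fog' -> MATCH
Matching lines: ['fed', 'fog']
Count: 2

2


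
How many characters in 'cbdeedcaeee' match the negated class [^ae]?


Negated class [^ae] matches any char NOT in {a, e}
Scanning 'cbdeedcaeee':
  pos 0: 'c' -> MATCH
  pos 1: 'b' -> MATCH
  pos 2: 'd' -> MATCH
  pos 3: 'e' -> no (excluded)
  pos 4: 'e' -> no (excluded)
  pos 5: 'd' -> MATCH
  pos 6: 'c' -> MATCH
  pos 7: 'a' -> no (excluded)
  pos 8: 'e' -> no (excluded)
  pos 9: 'e' -> no (excluded)
  pos 10: 'e' -> no (excluded)
Total matches: 5

5


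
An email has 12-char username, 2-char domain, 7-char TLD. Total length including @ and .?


An email address has format: username@domain.tld
Username length: 12
'@' character: 1
Domain length: 2
'.' character: 1
TLD length: 7
Total = 12 + 1 + 2 + 1 + 7 = 23

23


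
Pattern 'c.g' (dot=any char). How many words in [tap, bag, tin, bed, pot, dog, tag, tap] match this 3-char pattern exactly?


Pattern 'c.g' means: starts with 'c', any single char, ends with 'g'.
Checking each word (must be exactly 3 chars):
  'tap' (len=3): no
  'bag' (len=3): no
  'tin' (len=3): no
  'bed' (len=3): no
  'pot' (len=3): no
  'dog' (len=3): no
  'tag' (len=3): no
  'tap' (len=3): no
Matching words: []
Total: 0

0


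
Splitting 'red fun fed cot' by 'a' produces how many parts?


Splitting by 'a' breaks the string at each occurrence of the separator.
Text: 'red fun fed cot'
Parts after split:
  Part 1: 'red fun fed cot'
Total parts: 1

1


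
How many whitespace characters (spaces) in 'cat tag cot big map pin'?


\s matches whitespace characters (spaces, tabs, etc.).
Text: 'cat tag cot big map pin'
This text has 6 words separated by spaces.
Number of spaces = number of words - 1 = 6 - 1 = 5

5


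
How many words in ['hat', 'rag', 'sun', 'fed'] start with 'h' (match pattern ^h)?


Pattern ^h anchors to start of word. Check which words begin with 'h':
  'hat' -> MATCH (starts with 'h')
  'rag' -> no
  'sun' -> no
  'fed' -> no
Matching words: ['hat']
Count: 1

1


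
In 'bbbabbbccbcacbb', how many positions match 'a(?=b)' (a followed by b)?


Lookahead 'a(?=b)' matches 'a' only when followed by 'b'.
String: 'bbbabbbccbcacbb'
Checking each position where char is 'a':
  pos 3: 'a' -> MATCH (next='b')
  pos 11: 'a' -> no (next='c')
Matching positions: [3]
Count: 1

1


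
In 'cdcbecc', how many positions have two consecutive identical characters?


Looking for consecutive identical characters in 'cdcbecc':
  pos 0-1: 'c' vs 'd' -> different
  pos 1-2: 'd' vs 'c' -> different
  pos 2-3: 'c' vs 'b' -> different
  pos 3-4: 'b' vs 'e' -> different
  pos 4-5: 'e' vs 'c' -> different
  pos 5-6: 'c' vs 'c' -> MATCH ('cc')
Consecutive identical pairs: ['cc']
Count: 1

1


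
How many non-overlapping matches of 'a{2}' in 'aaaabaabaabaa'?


Pattern 'a{2}' matches exactly 2 consecutive a's (greedy, non-overlapping).
String: 'aaaabaabaabaa'
Scanning for runs of a's:
  Run at pos 0: 'aaaa' (length 4) -> 2 match(es)
  Run at pos 5: 'aa' (length 2) -> 1 match(es)
  Run at pos 8: 'aa' (length 2) -> 1 match(es)
  Run at pos 11: 'aa' (length 2) -> 1 match(es)
Matches found: ['aa', 'aa', 'aa', 'aa', 'aa']
Total: 5

5


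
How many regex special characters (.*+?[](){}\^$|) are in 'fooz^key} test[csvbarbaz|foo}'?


Regex special characters are: . * + ? [ ] ( ) { } \ ^ $ |
Scanning 'fooz^key} test[csvbarbaz|foo}':
  pos 4: '^' -> SPECIAL
  pos 8: '}' -> SPECIAL
  pos 14: '[' -> SPECIAL
  pos 24: '|' -> SPECIAL
  pos 28: '}' -> SPECIAL
Special chars found: ['^', '}', '[', '|', '}']
Total: 5

5


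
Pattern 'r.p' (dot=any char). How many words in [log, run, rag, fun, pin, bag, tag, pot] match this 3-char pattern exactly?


Pattern 'r.p' means: starts with 'r', any single char, ends with 'p'.
Checking each word (must be exactly 3 chars):
  'log' (len=3): no
  'run' (len=3): no
  'rag' (len=3): no
  'fun' (len=3): no
  'pin' (len=3): no
  'bag' (len=3): no
  'tag' (len=3): no
  'pot' (len=3): no
Matching words: []
Total: 0

0


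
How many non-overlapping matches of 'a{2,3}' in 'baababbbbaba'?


Pattern 'a{2,3}' matches between 2 and 3 consecutive a's (greedy).
String: 'baababbbbaba'
Finding runs of a's and applying greedy matching:
  Run at pos 1: 'aa' (length 2)
  Run at pos 4: 'a' (length 1)
  Run at pos 9: 'a' (length 1)
  Run at pos 11: 'a' (length 1)
Matches: ['aa']
Count: 1

1


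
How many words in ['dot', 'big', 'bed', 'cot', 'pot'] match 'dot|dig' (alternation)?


Alternation 'dot|dig' matches either 'dot' or 'dig'.
Checking each word:
  'dot' -> MATCH
  'big' -> no
  'bed' -> no
  'cot' -> no
  'pot' -> no
Matches: ['dot']
Count: 1

1


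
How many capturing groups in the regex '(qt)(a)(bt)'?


To count capturing groups, count each '(' that starts a group.
Pattern: '(qt)(a)(bt)'
Walking through the pattern:
  Position 0: '(' -> group #1
  Position 4: '(' -> group #2
  Position 7: '(' -> group #3
Total capturing groups: 3

3


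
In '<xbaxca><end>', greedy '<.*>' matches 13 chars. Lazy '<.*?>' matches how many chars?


Greedy '<.*>' tries to match as MUCH as possible.
Lazy '<.*?>' tries to match as LITTLE as possible.

String: '<xbaxca><end>'
Greedy '<.*>' starts at first '<' and extends to the LAST '>': '<xbaxca><end>' (13 chars)
Lazy '<.*?>' starts at first '<' and stops at the FIRST '>': '<xbaxca>' (8 chars)

8


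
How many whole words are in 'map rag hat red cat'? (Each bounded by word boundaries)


Word boundaries (\b) mark the start/end of each word.
Text: 'map rag hat red cat'
Splitting by whitespace:
  Word 1: 'map'
  Word 2: 'rag'
  Word 3: 'hat'
  Word 4: 'red'
  Word 5: 'cat'
Total whole words: 5

5


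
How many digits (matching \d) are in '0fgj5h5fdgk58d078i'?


\d matches any digit 0-9.
Scanning '0fgj5h5fdgk58d078i':
  pos 0: '0' -> DIGIT
  pos 4: '5' -> DIGIT
  pos 6: '5' -> DIGIT
  pos 11: '5' -> DIGIT
  pos 12: '8' -> DIGIT
  pos 14: '0' -> DIGIT
  pos 15: '7' -> DIGIT
  pos 16: '8' -> DIGIT
Digits found: ['0', '5', '5', '5', '8', '0', '7', '8']
Total: 8

8


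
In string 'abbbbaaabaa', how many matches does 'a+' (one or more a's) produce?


Pattern 'a+' matches one or more consecutive a's.
String: 'abbbbaaabaa'
Scanning for runs of a:
  Match 1: 'a' (length 1)
  Match 2: 'aaa' (length 3)
  Match 3: 'aa' (length 2)
Total matches: 3

3


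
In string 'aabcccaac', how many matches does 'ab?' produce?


Pattern 'ab?' matches 'a' optionally followed by 'b'.
String: 'aabcccaac'
Scanning left to right for 'a' then checking next char:
  Match 1: 'a' (a not followed by b)
  Match 2: 'ab' (a followed by b)
  Match 3: 'a' (a not followed by b)
  Match 4: 'a' (a not followed by b)
Total matches: 4

4


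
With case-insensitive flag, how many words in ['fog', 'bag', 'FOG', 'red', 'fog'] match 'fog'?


Case-insensitive matching: compare each word's lowercase form to 'fog'.
  'fog' -> lower='fog' -> MATCH
  'bag' -> lower='bag' -> no
  'FOG' -> lower='fog' -> MATCH
  'red' -> lower='red' -> no
  'fog' -> lower='fog' -> MATCH
Matches: ['fog', 'FOG', 'fog']
Count: 3

3


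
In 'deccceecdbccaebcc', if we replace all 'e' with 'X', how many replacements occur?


re.sub('e', 'X', text) replaces every occurrence of 'e' with 'X'.
Text: 'deccceecdbccaebcc'
Scanning for 'e':
  pos 1: 'e' -> replacement #1
  pos 5: 'e' -> replacement #2
  pos 6: 'e' -> replacement #3
  pos 13: 'e' -> replacement #4
Total replacements: 4

4


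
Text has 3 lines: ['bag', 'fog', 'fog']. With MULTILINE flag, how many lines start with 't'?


With MULTILINE flag, ^ matches the start of each line.
Lines: ['bag', 'fog', 'fog']
Checking which lines start with 't':
  Line 1: 'bag' -> no
  Line 2: 'fog' -> no
  Line 3: 'fog' -> no
Matching lines: []
Count: 0

0


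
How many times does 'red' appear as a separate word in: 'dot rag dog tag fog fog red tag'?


Scanning each word for exact match 'red':
  Word 1: 'dot' -> no
  Word 2: 'rag' -> no
  Word 3: 'dog' -> no
  Word 4: 'tag' -> no
  Word 5: 'fog' -> no
  Word 6: 'fog' -> no
  Word 7: 'red' -> MATCH
  Word 8: 'tag' -> no
Total matches: 1

1


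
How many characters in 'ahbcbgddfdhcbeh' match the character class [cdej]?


Character class [cdej] matches any of: {c, d, e, j}
Scanning string 'ahbcbgddfdhcbeh' character by character:
  pos 0: 'a' -> no
  pos 1: 'h' -> no
  pos 2: 'b' -> no
  pos 3: 'c' -> MATCH
  pos 4: 'b' -> no
  pos 5: 'g' -> no
  pos 6: 'd' -> MATCH
  pos 7: 'd' -> MATCH
  pos 8: 'f' -> no
  pos 9: 'd' -> MATCH
  pos 10: 'h' -> no
  pos 11: 'c' -> MATCH
  pos 12: 'b' -> no
  pos 13: 'e' -> MATCH
  pos 14: 'h' -> no
Total matches: 6

6


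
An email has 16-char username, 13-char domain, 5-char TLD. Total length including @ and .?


An email address has format: username@domain.tld
Username length: 16
'@' character: 1
Domain length: 13
'.' character: 1
TLD length: 5
Total = 16 + 1 + 13 + 1 + 5 = 36

36


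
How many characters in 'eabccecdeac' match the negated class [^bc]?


Negated class [^bc] matches any char NOT in {b, c}
Scanning 'eabccecdeac':
  pos 0: 'e' -> MATCH
  pos 1: 'a' -> MATCH
  pos 2: 'b' -> no (excluded)
  pos 3: 'c' -> no (excluded)
  pos 4: 'c' -> no (excluded)
  pos 5: 'e' -> MATCH
  pos 6: 'c' -> no (excluded)
  pos 7: 'd' -> MATCH
  pos 8: 'e' -> MATCH
  pos 9: 'a' -> MATCH
  pos 10: 'c' -> no (excluded)
Total matches: 6

6


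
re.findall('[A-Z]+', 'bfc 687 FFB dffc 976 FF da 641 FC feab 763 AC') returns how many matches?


Pattern '[A-Z]+' finds one or more uppercase letters.
Text: 'bfc 687 FFB dffc 976 FF da 641 FC feab 763 AC'
Scanning for matches:
  Match 1: 'FFB'
  Match 2: 'FF'
  Match 3: 'FC'
  Match 4: 'AC'
Total matches: 4

4


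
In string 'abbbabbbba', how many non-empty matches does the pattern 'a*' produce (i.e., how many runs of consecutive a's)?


Pattern 'a*' matches zero or more a's. We want non-empty runs of consecutive a's.
String: 'abbbabbbba'
Walking through the string to find runs of a's:
  Run 1: positions 0-0 -> 'a'
  Run 2: positions 4-4 -> 'a'
  Run 3: positions 9-9 -> 'a'
Non-empty runs found: ['a', 'a', 'a']
Count: 3

3


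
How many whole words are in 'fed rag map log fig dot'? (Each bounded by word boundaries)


Word boundaries (\b) mark the start/end of each word.
Text: 'fed rag map log fig dot'
Splitting by whitespace:
  Word 1: 'fed'
  Word 2: 'rag'
  Word 3: 'map'
  Word 4: 'log'
  Word 5: 'fig'
  Word 6: 'dot'
Total whole words: 6

6


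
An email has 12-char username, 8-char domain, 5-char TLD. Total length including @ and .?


An email address has format: username@domain.tld
Username length: 12
'@' character: 1
Domain length: 8
'.' character: 1
TLD length: 5
Total = 12 + 1 + 8 + 1 + 5 = 27

27


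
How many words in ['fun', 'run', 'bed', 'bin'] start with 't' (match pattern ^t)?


Pattern ^t anchors to start of word. Check which words begin with 't':
  'fun' -> no
  'run' -> no
  'bed' -> no
  'bin' -> no
Matching words: []
Count: 0

0


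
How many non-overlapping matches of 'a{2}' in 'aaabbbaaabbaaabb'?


Pattern 'a{2}' matches exactly 2 consecutive a's (greedy, non-overlapping).
String: 'aaabbbaaabbaaabb'
Scanning for runs of a's:
  Run at pos 0: 'aaa' (length 3) -> 1 match(es)
  Run at pos 6: 'aaa' (length 3) -> 1 match(es)
  Run at pos 11: 'aaa' (length 3) -> 1 match(es)
Matches found: ['aa', 'aa', 'aa']
Total: 3

3


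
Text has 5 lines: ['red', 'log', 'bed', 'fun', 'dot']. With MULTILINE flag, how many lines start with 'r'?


With MULTILINE flag, ^ matches the start of each line.
Lines: ['red', 'log', 'bed', 'fun', 'dot']
Checking which lines start with 'r':
  Line 1: 'red' -> MATCH
  Line 2: 'log' -> no
  Line 3: 'bed' -> no
  Line 4: 'fun' -> no
  Line 5: 'dot' -> no
Matching lines: ['red']
Count: 1

1


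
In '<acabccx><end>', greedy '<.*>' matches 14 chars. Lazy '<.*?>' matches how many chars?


Greedy '<.*>' tries to match as MUCH as possible.
Lazy '<.*?>' tries to match as LITTLE as possible.

String: '<acabccx><end>'
Greedy '<.*>' starts at first '<' and extends to the LAST '>': '<acabccx><end>' (14 chars)
Lazy '<.*?>' starts at first '<' and stops at the FIRST '>': '<acabccx>' (9 chars)

9


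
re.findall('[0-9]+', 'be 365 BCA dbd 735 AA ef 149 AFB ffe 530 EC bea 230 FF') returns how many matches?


Pattern '[0-9]+' finds one or more digits.
Text: 'be 365 BCA dbd 735 AA ef 149 AFB ffe 530 EC bea 230 FF'
Scanning for matches:
  Match 1: '365'
  Match 2: '735'
  Match 3: '149'
  Match 4: '530'
  Match 5: '230'
Total matches: 5

5


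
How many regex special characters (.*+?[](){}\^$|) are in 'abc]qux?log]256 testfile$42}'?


Regex special characters are: . * + ? [ ] ( ) { } \ ^ $ |
Scanning 'abc]qux?log]256 testfile$42}':
  pos 3: ']' -> SPECIAL
  pos 7: '?' -> SPECIAL
  pos 11: ']' -> SPECIAL
  pos 24: '$' -> SPECIAL
  pos 27: '}' -> SPECIAL
Special chars found: [']', '?', ']', '$', '}']
Total: 5

5


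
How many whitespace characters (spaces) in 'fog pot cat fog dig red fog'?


\s matches whitespace characters (spaces, tabs, etc.).
Text: 'fog pot cat fog dig red fog'
This text has 7 words separated by spaces.
Number of spaces = number of words - 1 = 7 - 1 = 6

6


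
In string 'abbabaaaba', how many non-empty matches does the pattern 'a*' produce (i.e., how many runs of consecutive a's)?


Pattern 'a*' matches zero or more a's. We want non-empty runs of consecutive a's.
String: 'abbabaaaba'
Walking through the string to find runs of a's:
  Run 1: positions 0-0 -> 'a'
  Run 2: positions 3-3 -> 'a'
  Run 3: positions 5-7 -> 'aaa'
  Run 4: positions 9-9 -> 'a'
Non-empty runs found: ['a', 'a', 'aaa', 'a']
Count: 4

4


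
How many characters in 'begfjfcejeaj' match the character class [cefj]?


Character class [cefj] matches any of: {c, e, f, j}
Scanning string 'begfjfcejeaj' character by character:
  pos 0: 'b' -> no
  pos 1: 'e' -> MATCH
  pos 2: 'g' -> no
  pos 3: 'f' -> MATCH
  pos 4: 'j' -> MATCH
  pos 5: 'f' -> MATCH
  pos 6: 'c' -> MATCH
  pos 7: 'e' -> MATCH
  pos 8: 'j' -> MATCH
  pos 9: 'e' -> MATCH
  pos 10: 'a' -> no
  pos 11: 'j' -> MATCH
Total matches: 9

9


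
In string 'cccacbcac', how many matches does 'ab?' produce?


Pattern 'ab?' matches 'a' optionally followed by 'b'.
String: 'cccacbcac'
Scanning left to right for 'a' then checking next char:
  Match 1: 'a' (a not followed by b)
  Match 2: 'a' (a not followed by b)
Total matches: 2

2


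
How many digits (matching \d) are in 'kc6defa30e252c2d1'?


\d matches any digit 0-9.
Scanning 'kc6defa30e252c2d1':
  pos 2: '6' -> DIGIT
  pos 7: '3' -> DIGIT
  pos 8: '0' -> DIGIT
  pos 10: '2' -> DIGIT
  pos 11: '5' -> DIGIT
  pos 12: '2' -> DIGIT
  pos 14: '2' -> DIGIT
  pos 16: '1' -> DIGIT
Digits found: ['6', '3', '0', '2', '5', '2', '2', '1']
Total: 8

8


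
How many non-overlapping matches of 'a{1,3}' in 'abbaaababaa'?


Pattern 'a{1,3}' matches between 1 and 3 consecutive a's (greedy).
String: 'abbaaababaa'
Finding runs of a's and applying greedy matching:
  Run at pos 0: 'a' (length 1)
  Run at pos 3: 'aaa' (length 3)
  Run at pos 7: 'a' (length 1)
  Run at pos 9: 'aa' (length 2)
Matches: ['a', 'aaa', 'a', 'aa']
Count: 4

4


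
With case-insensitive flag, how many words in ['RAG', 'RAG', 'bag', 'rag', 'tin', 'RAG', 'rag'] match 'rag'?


Case-insensitive matching: compare each word's lowercase form to 'rag'.
  'RAG' -> lower='rag' -> MATCH
  'RAG' -> lower='rag' -> MATCH
  'bag' -> lower='bag' -> no
  'rag' -> lower='rag' -> MATCH
  'tin' -> lower='tin' -> no
  'RAG' -> lower='rag' -> MATCH
  'rag' -> lower='rag' -> MATCH
Matches: ['RAG', 'RAG', 'rag', 'RAG', 'rag']
Count: 5

5


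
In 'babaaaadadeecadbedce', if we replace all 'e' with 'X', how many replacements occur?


re.sub('e', 'X', text) replaces every occurrence of 'e' with 'X'.
Text: 'babaaaadadeecadbedce'
Scanning for 'e':
  pos 10: 'e' -> replacement #1
  pos 11: 'e' -> replacement #2
  pos 16: 'e' -> replacement #3
  pos 19: 'e' -> replacement #4
Total replacements: 4

4


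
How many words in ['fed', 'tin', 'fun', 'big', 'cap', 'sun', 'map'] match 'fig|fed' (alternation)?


Alternation 'fig|fed' matches either 'fig' or 'fed'.
Checking each word:
  'fed' -> MATCH
  'tin' -> no
  'fun' -> no
  'big' -> no
  'cap' -> no
  'sun' -> no
  'map' -> no
Matches: ['fed']
Count: 1

1


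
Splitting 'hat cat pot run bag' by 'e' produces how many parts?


Splitting by 'e' breaks the string at each occurrence of the separator.
Text: 'hat cat pot run bag'
Parts after split:
  Part 1: 'hat cat pot run bag'
Total parts: 1

1


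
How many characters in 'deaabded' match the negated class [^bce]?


Negated class [^bce] matches any char NOT in {b, c, e}
Scanning 'deaabded':
  pos 0: 'd' -> MATCH
  pos 1: 'e' -> no (excluded)
  pos 2: 'a' -> MATCH
  pos 3: 'a' -> MATCH
  pos 4: 'b' -> no (excluded)
  pos 5: 'd' -> MATCH
  pos 6: 'e' -> no (excluded)
  pos 7: 'd' -> MATCH
Total matches: 5

5


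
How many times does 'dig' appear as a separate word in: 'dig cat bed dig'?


Scanning each word for exact match 'dig':
  Word 1: 'dig' -> MATCH
  Word 2: 'cat' -> no
  Word 3: 'bed' -> no
  Word 4: 'dig' -> MATCH
Total matches: 2

2


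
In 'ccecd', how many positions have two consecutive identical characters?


Looking for consecutive identical characters in 'ccecd':
  pos 0-1: 'c' vs 'c' -> MATCH ('cc')
  pos 1-2: 'c' vs 'e' -> different
  pos 2-3: 'e' vs 'c' -> different
  pos 3-4: 'c' vs 'd' -> different
Consecutive identical pairs: ['cc']
Count: 1

1


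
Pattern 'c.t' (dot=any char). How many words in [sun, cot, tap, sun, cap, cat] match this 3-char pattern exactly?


Pattern 'c.t' means: starts with 'c', any single char, ends with 't'.
Checking each word (must be exactly 3 chars):
  'sun' (len=3): no
  'cot' (len=3): MATCH
  'tap' (len=3): no
  'sun' (len=3): no
  'cap' (len=3): no
  'cat' (len=3): MATCH
Matching words: ['cot', 'cat']
Total: 2

2


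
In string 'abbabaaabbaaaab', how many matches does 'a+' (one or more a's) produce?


Pattern 'a+' matches one or more consecutive a's.
String: 'abbabaaabbaaaab'
Scanning for runs of a:
  Match 1: 'a' (length 1)
  Match 2: 'a' (length 1)
  Match 3: 'aaa' (length 3)
  Match 4: 'aaaa' (length 4)
Total matches: 4

4


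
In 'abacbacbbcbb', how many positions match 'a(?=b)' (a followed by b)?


Lookahead 'a(?=b)' matches 'a' only when followed by 'b'.
String: 'abacbacbbcbb'
Checking each position where char is 'a':
  pos 0: 'a' -> MATCH (next='b')
  pos 2: 'a' -> no (next='c')
  pos 5: 'a' -> no (next='c')
Matching positions: [0]
Count: 1

1


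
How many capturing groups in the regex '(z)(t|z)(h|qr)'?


To count capturing groups, count each '(' that starts a group.
Pattern: '(z)(t|z)(h|qr)'
Walking through the pattern:
  Position 0: '(' -> group #1
  Position 3: '(' -> group #2
  Position 8: '(' -> group #3
Total capturing groups: 3

3


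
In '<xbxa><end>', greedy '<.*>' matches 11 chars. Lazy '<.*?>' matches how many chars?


Greedy '<.*>' tries to match as MUCH as possible.
Lazy '<.*?>' tries to match as LITTLE as possible.

String: '<xbxa><end>'
Greedy '<.*>' starts at first '<' and extends to the LAST '>': '<xbxa><end>' (11 chars)
Lazy '<.*?>' starts at first '<' and stops at the FIRST '>': '<xbxa>' (6 chars)

6


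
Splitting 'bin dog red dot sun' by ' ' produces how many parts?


Splitting by ' ' breaks the string at each occurrence of the separator.
Text: 'bin dog red dot sun'
Parts after split:
  Part 1: 'bin'
  Part 2: 'dog'
  Part 3: 'red'
  Part 4: 'dot'
  Part 5: 'sun'
Total parts: 5

5


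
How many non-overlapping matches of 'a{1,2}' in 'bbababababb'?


Pattern 'a{1,2}' matches between 1 and 2 consecutive a's (greedy).
String: 'bbababababb'
Finding runs of a's and applying greedy matching:
  Run at pos 2: 'a' (length 1)
  Run at pos 4: 'a' (length 1)
  Run at pos 6: 'a' (length 1)
  Run at pos 8: 'a' (length 1)
Matches: ['a', 'a', 'a', 'a']
Count: 4

4


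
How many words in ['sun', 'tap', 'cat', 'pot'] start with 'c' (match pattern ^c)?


Pattern ^c anchors to start of word. Check which words begin with 'c':
  'sun' -> no
  'tap' -> no
  'cat' -> MATCH (starts with 'c')
  'pot' -> no
Matching words: ['cat']
Count: 1

1


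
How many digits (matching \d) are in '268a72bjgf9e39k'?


\d matches any digit 0-9.
Scanning '268a72bjgf9e39k':
  pos 0: '2' -> DIGIT
  pos 1: '6' -> DIGIT
  pos 2: '8' -> DIGIT
  pos 4: '7' -> DIGIT
  pos 5: '2' -> DIGIT
  pos 10: '9' -> DIGIT
  pos 12: '3' -> DIGIT
  pos 13: '9' -> DIGIT
Digits found: ['2', '6', '8', '7', '2', '9', '3', '9']
Total: 8

8


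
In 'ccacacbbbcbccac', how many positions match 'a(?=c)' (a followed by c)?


Lookahead 'a(?=c)' matches 'a' only when followed by 'c'.
String: 'ccacacbbbcbccac'
Checking each position where char is 'a':
  pos 2: 'a' -> MATCH (next='c')
  pos 4: 'a' -> MATCH (next='c')
  pos 13: 'a' -> MATCH (next='c')
Matching positions: [2, 4, 13]
Count: 3

3


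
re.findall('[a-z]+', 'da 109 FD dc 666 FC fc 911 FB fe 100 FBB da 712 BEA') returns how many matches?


Pattern '[a-z]+' finds one or more lowercase letters.
Text: 'da 109 FD dc 666 FC fc 911 FB fe 100 FBB da 712 BEA'
Scanning for matches:
  Match 1: 'da'
  Match 2: 'dc'
  Match 3: 'fc'
  Match 4: 'fe'
  Match 5: 'da'
Total matches: 5

5


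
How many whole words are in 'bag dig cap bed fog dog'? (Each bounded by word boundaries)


Word boundaries (\b) mark the start/end of each word.
Text: 'bag dig cap bed fog dog'
Splitting by whitespace:
  Word 1: 'bag'
  Word 2: 'dig'
  Word 3: 'cap'
  Word 4: 'bed'
  Word 5: 'fog'
  Word 6: 'dog'
Total whole words: 6

6


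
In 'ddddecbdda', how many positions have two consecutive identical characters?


Looking for consecutive identical characters in 'ddddecbdda':
  pos 0-1: 'd' vs 'd' -> MATCH ('dd')
  pos 1-2: 'd' vs 'd' -> MATCH ('dd')
  pos 2-3: 'd' vs 'd' -> MATCH ('dd')
  pos 3-4: 'd' vs 'e' -> different
  pos 4-5: 'e' vs 'c' -> different
  pos 5-6: 'c' vs 'b' -> different
  pos 6-7: 'b' vs 'd' -> different
  pos 7-8: 'd' vs 'd' -> MATCH ('dd')
  pos 8-9: 'd' vs 'a' -> different
Consecutive identical pairs: ['dd', 'dd', 'dd', 'dd']
Count: 4

4


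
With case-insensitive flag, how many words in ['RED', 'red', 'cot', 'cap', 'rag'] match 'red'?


Case-insensitive matching: compare each word's lowercase form to 'red'.
  'RED' -> lower='red' -> MATCH
  'red' -> lower='red' -> MATCH
  'cot' -> lower='cot' -> no
  'cap' -> lower='cap' -> no
  'rag' -> lower='rag' -> no
Matches: ['RED', 'red']
Count: 2

2


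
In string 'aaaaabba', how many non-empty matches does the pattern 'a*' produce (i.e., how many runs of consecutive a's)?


Pattern 'a*' matches zero or more a's. We want non-empty runs of consecutive a's.
String: 'aaaaabba'
Walking through the string to find runs of a's:
  Run 1: positions 0-4 -> 'aaaaa'
  Run 2: positions 7-7 -> 'a'
Non-empty runs found: ['aaaaa', 'a']
Count: 2

2


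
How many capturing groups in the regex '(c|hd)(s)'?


To count capturing groups, count each '(' that starts a group.
Pattern: '(c|hd)(s)'
Walking through the pattern:
  Position 0: '(' -> group #1
  Position 6: '(' -> group #2
Total capturing groups: 2

2


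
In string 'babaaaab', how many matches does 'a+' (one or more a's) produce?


Pattern 'a+' matches one or more consecutive a's.
String: 'babaaaab'
Scanning for runs of a:
  Match 1: 'a' (length 1)
  Match 2: 'aaaa' (length 4)
Total matches: 2

2


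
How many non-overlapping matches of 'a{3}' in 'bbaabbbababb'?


Pattern 'a{3}' matches exactly 3 consecutive a's (greedy, non-overlapping).
String: 'bbaabbbababb'
Scanning for runs of a's:
  Run at pos 2: 'aa' (length 2) -> 0 match(es)
  Run at pos 7: 'a' (length 1) -> 0 match(es)
  Run at pos 9: 'a' (length 1) -> 0 match(es)
Matches found: []
Total: 0

0


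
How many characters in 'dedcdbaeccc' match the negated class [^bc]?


Negated class [^bc] matches any char NOT in {b, c}
Scanning 'dedcdbaeccc':
  pos 0: 'd' -> MATCH
  pos 1: 'e' -> MATCH
  pos 2: 'd' -> MATCH
  pos 3: 'c' -> no (excluded)
  pos 4: 'd' -> MATCH
  pos 5: 'b' -> no (excluded)
  pos 6: 'a' -> MATCH
  pos 7: 'e' -> MATCH
  pos 8: 'c' -> no (excluded)
  pos 9: 'c' -> no (excluded)
  pos 10: 'c' -> no (excluded)
Total matches: 6

6


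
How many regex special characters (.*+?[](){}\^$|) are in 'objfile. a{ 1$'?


Regex special characters are: . * + ? [ ] ( ) { } \ ^ $ |
Scanning 'objfile. a{ 1$':
  pos 7: '.' -> SPECIAL
  pos 10: '{' -> SPECIAL
  pos 13: '$' -> SPECIAL
Special chars found: ['.', '{', '$']
Total: 3

3


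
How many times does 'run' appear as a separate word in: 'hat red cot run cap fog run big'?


Scanning each word for exact match 'run':
  Word 1: 'hat' -> no
  Word 2: 'red' -> no
  Word 3: 'cot' -> no
  Word 4: 'run' -> MATCH
  Word 5: 'cap' -> no
  Word 6: 'fog' -> no
  Word 7: 'run' -> MATCH
  Word 8: 'big' -> no
Total matches: 2

2


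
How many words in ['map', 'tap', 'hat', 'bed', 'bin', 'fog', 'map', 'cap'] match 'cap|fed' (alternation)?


Alternation 'cap|fed' matches either 'cap' or 'fed'.
Checking each word:
  'map' -> no
  'tap' -> no
  'hat' -> no
  'bed' -> no
  'bin' -> no
  'fog' -> no
  'map' -> no
  'cap' -> MATCH
Matches: ['cap']
Count: 1

1


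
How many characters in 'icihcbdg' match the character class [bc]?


Character class [bc] matches any of: {b, c}
Scanning string 'icihcbdg' character by character:
  pos 0: 'i' -> no
  pos 1: 'c' -> MATCH
  pos 2: 'i' -> no
  pos 3: 'h' -> no
  pos 4: 'c' -> MATCH
  pos 5: 'b' -> MATCH
  pos 6: 'd' -> no
  pos 7: 'g' -> no
Total matches: 3

3


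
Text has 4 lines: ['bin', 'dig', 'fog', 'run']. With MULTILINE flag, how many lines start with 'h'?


With MULTILINE flag, ^ matches the start of each line.
Lines: ['bin', 'dig', 'fog', 'run']
Checking which lines start with 'h':
  Line 1: 'bin' -> no
  Line 2: 'dig' -> no
  Line 3: 'fog' -> no
  Line 4: 'run' -> no
Matching lines: []
Count: 0

0


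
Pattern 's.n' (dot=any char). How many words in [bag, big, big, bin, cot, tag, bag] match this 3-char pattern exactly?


Pattern 's.n' means: starts with 's', any single char, ends with 'n'.
Checking each word (must be exactly 3 chars):
  'bag' (len=3): no
  'big' (len=3): no
  'big' (len=3): no
  'bin' (len=3): no
  'cot' (len=3): no
  'tag' (len=3): no
  'bag' (len=3): no
Matching words: []
Total: 0

0


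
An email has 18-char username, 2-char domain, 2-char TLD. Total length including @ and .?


An email address has format: username@domain.tld
Username length: 18
'@' character: 1
Domain length: 2
'.' character: 1
TLD length: 2
Total = 18 + 1 + 2 + 1 + 2 = 24

24


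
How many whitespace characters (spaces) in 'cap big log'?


\s matches whitespace characters (spaces, tabs, etc.).
Text: 'cap big log'
This text has 3 words separated by spaces.
Number of spaces = number of words - 1 = 3 - 1 = 2

2


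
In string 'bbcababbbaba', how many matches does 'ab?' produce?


Pattern 'ab?' matches 'a' optionally followed by 'b'.
String: 'bbcababbbaba'
Scanning left to right for 'a' then checking next char:
  Match 1: 'ab' (a followed by b)
  Match 2: 'ab' (a followed by b)
  Match 3: 'ab' (a followed by b)
  Match 4: 'a' (a not followed by b)
Total matches: 4

4
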